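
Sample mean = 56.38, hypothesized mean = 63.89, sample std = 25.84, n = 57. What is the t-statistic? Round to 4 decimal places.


t = (xbar - mu0) / (s/sqrt(n))
xbar - mu0 = 56.38 - 63.89 = -7.51
sqrt(57) ≈ 7.54983444
s/sqrt(n) = 25.84 / 7.54983444 ≈ 3.42259161
t = -7.51 / 3.42259161 ≈ -2.194244

-2.1942


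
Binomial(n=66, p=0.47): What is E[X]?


E[X] = n*p = 66 * 0.47 = 31.02

31.02


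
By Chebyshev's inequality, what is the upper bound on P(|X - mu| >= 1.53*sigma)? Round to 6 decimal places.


P <= 1/k^2
k^2 = 1.53^2 = 2.3409
1/k^2 = 1 / 2.3409 ≈ 0.42718612

0.427186


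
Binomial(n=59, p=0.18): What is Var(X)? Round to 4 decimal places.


Var = n*p*(1-p) = 59 * 0.18 * 0.82 = 8.7084

8.7084


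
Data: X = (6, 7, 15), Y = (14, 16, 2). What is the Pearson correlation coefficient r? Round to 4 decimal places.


r = sum((xi-xbar)(yi-ybar)) / sqrt(sum((xi-xbar)^2) * sum((yi-ybar)^2))
n = 3, xbar = 28/3 ≈ 9.333333, ybar = 32/3 ≈ 10.666667
Sxy = sum((xi-xbar)(yi-ybar)) = -218/3 ≈ -72.666667
Sxx = sum((xi-xbar)^2) = 146/3 ≈ 48.666667
Syy = sum((yi-ybar)^2) = 344/3 ≈ 114.666667
sqrt(Sxx*Syy) ≈ 74.702372
r = Sxy / sqrt(Sxx*Syy) = -72.666667 / 74.702372 ≈ -0.972749

-0.9727


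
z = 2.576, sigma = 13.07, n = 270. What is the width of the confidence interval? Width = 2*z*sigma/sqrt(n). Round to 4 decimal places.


width = 2*z*sigma/sqrt(n)
2*z*sigma = 2 * 2.576 * 13.07 = 67.33664
sqrt(270) ≈ 16.431677
width = 67.33664 / 16.431677 ≈ 4.097977

4.0980


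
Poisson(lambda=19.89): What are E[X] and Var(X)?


E[X] = Var(X) = lambda = 19.89

19.89, 19.89


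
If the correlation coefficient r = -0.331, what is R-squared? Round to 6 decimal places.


R^2 = r^2 = (-0.331)^2 = 0.109561

0.109561


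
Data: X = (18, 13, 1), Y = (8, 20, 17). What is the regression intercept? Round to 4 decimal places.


a = ybar - b*xbar, where b = sum((xi-xbar)(yi-ybar)) / sum((xi-xbar)^2)
n = 3, xbar = 32/3 ≈ 10.666667, ybar = 45/3 = 15
Sxy = sum((xi-xbar)(yi-ybar)) = -59
Sxx = sum((xi-xbar)^2) = 458/3 ≈ 152.666667
b = Sxy / Sxx = -177/458 ≈ -0.386463
a = 15 - (-0.386463) * 10.666667 = 4379/229 ≈ 19.122271

19.1223


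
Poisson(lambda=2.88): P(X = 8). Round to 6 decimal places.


P = e^(-lam) * lam^k / k!
e^(-2.88) ≈ 0.05613476
lam^k = 2.88^8 ≈ 4733.037028
k! = 8! = 40320
P = 0.05613476 * 4733.037028 / 40320 ≈ 0.006589

0.006589


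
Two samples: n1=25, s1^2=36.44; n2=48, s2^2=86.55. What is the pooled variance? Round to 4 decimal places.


sp^2 = ((n1-1)*s1^2 + (n2-1)*s2^2)/(n1+n2-2)
(n1-1)*s1^2 = 24 * 36.44 = 874.56
(n2-1)*s2^2 = 47 * 86.55 = 4067.85
numerator = 874.56 + 4067.85 = 4942.41
n1+n2-2 = 71
sp^2 = 4942.41 / 71 = 494241/7100 ≈ 69.611408

69.6114


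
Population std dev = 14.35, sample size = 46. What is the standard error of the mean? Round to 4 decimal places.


SE = sigma / sqrt(n)
sqrt(46) ≈ 6.782330
SE = 14.35 / 6.782330 ≈ 2.115792

2.1158


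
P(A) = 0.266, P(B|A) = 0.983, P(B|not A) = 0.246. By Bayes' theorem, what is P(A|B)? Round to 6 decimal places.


P(A|B) = P(B|A)*P(A) / P(B), P(B) = P(B|A)*P(A) + P(B|not A)*P(not A)
P(B|A)*P(A) = 0.983 * 0.266 = 0.261478
P(B|not A)*P(not A) = 0.246 * 0.734 = 0.180564
P(B) = 0.261478 + 0.180564 = 0.442042
P(A|B) = 0.261478 / 0.442042 ≈ 0.59152298

0.591523


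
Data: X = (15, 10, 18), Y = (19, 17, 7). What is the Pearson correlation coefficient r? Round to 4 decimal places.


r = sum((xi-xbar)(yi-ybar)) / sqrt(sum((xi-xbar)^2) * sum((yi-ybar)^2))
n = 3, xbar = 43/3 ≈ 14.333333, ybar = 43/3 ≈ 14.333333
Sxy = sum((xi-xbar)(yi-ybar)) = -106/3 ≈ -35.333333
Sxx = sum((xi-xbar)^2) = 98/3 ≈ 32.666667
Syy = sum((yi-ybar)^2) = 248/3 ≈ 82.666667
sqrt(Sxx*Syy) ≈ 51.965801
r = Sxy / sqrt(Sxx*Syy) = -35.333333 / 51.965801 ≈ -0.679934

-0.6799


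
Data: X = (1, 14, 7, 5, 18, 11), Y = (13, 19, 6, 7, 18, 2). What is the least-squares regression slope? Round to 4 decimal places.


b = sum((xi-xbar)(yi-ybar)) / sum((xi-xbar)^2)
n = 6, xbar = 56/6 = 28/3 ≈ 9.333333, ybar = 65/6 ≈ 10.833333
Sxy = sum((xi-xbar)(yi-ybar)) = 286/3 ≈ 95.333333
Sxx = sum((xi-xbar)^2) = 580/3 ≈ 193.333333
b = Sxy / Sxx = 143/290 ≈ 0.493103

0.4931


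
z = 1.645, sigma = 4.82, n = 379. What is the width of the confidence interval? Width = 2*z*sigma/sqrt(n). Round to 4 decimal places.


width = 2*z*sigma/sqrt(n)
2*z*sigma = 2 * 1.645 * 4.82 = 15.8578
sqrt(379) ≈ 19.467922
width = 15.8578 / 19.467922 ≈ 0.814560

0.8146


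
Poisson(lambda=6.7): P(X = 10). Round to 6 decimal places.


P = e^(-lam) * lam^k / k!
e^(-6.7) ≈ 0.001230912
lam^k = 6.7^10 ≈ 182283780.455176
k! = 10! = 3628800
P = 0.001230912 * 182283780.455176 / 3628800 ≈ 0.061832

0.061832


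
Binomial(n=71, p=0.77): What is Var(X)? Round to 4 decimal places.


Var = n*p*(1-p) = 71 * 0.77 * 0.23 = 12.5741

12.5741


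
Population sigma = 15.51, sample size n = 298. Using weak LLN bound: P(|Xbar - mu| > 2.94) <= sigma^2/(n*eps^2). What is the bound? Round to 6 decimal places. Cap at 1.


bound = min(1, sigma^2/(n*eps^2))
sigma^2 = 15.51^2 = 240.5601
n*eps^2 = 298 * 2.94^2 = 298 * 8.6436 = 2575.7928
sigma^2/(n*eps^2) = 240.5601 / 2575.7928 ≈ 0.09339264

0.093393


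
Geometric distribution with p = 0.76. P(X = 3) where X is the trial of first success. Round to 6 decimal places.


P = (1-p)^(k-1) * p
(1-p)^(k-1) = 0.24^2 = 0.0576
P = 0.0576 * 0.76 = 0.043776

0.043776


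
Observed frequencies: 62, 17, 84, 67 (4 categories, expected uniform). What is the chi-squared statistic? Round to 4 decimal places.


chi2 = sum((O-E)^2/E), E = total/4
total = 230, E = 230/4 = 57.5
(62 - 57.5)^2 / 57.5 = 20.25 / 57.5 = 81/230 ≈ 0.352174
(17 - 57.5)^2 / 57.5 = 1640.25 / 57.5 = 6561/230 ≈ 28.526087
(84 - 57.5)^2 / 57.5 = 702.25 / 57.5 = 2809/230 ≈ 12.213043
(67 - 57.5)^2 / 57.5 = 90.25 / 57.5 = 361/230 ≈ 1.569565
chi2 = 4906/115 ≈ 42.660870

42.6609


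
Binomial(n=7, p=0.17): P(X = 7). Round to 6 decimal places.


P = C(n,k) * p^k * (1-p)^(n-k)
C(7,7) = 1
p^k = 0.17^7 ≈ 0.000004103387
(1-p)^(n-k) = 0.83^0 = 1
P = 1 * 0.000004103387 * 1 ≈ 0.000004

0.000004


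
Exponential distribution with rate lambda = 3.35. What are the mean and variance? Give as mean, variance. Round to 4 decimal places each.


mean = 1/lam, var = 1/lam^2
mean = 1 / 3.35 = 20/67 ≈ 0.298507
lam^2 = 3.35^2 = 11.2225
var = 1 / 11.2225 = 400/4489 ≈ 0.089107

0.2985, 0.0891


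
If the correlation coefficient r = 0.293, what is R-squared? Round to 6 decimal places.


R^2 = r^2 = (0.293)^2 = 0.085849

0.085849


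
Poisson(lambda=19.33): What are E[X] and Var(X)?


E[X] = Var(X) = lambda = 19.33

19.33, 19.33


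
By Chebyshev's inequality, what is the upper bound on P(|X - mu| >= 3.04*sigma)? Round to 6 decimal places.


P <= 1/k^2
k^2 = 3.04^2 = 9.2416
1/k^2 = 1 / 9.2416 = 625/5776 ≈ 0.10820637

0.108206


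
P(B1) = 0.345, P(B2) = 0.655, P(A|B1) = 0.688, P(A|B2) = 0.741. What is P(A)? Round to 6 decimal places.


P(A) = P(A|B1)*P(B1) + P(A|B2)*P(B2)
P(A|B1)*P(B1) = 0.688 * 0.345 = 0.23736
P(A|B2)*P(B2) = 0.741 * 0.655 = 0.485355
P(A) = 0.23736 + 0.485355 = 0.722715

0.722715


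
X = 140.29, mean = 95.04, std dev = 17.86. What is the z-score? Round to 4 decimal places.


z = (X - mu) / sigma
X - mu = 140.29 - 95.04 = 45.25
z = 45.25 / 17.86 = 4525/1786 ≈ 2.533595

2.5336


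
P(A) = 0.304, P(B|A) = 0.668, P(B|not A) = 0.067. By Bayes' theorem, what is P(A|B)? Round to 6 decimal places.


P(A|B) = P(B|A)*P(A) / P(B), P(B) = P(B|A)*P(A) + P(B|not A)*P(not A)
P(B|A)*P(A) = 0.668 * 0.304 = 0.203072
P(B|not A)*P(not A) = 0.067 * 0.696 = 0.046632
P(B) = 0.203072 + 0.046632 = 0.249704
P(A|B) = 0.203072 / 0.249704 ≈ 0.81325089

0.813251


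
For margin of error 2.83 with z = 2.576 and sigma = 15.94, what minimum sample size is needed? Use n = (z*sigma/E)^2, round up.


z*sigma/E = 2.576 * 15.94 / 2.83 ≈ 14.509343
(z*sigma/E)^2 ≈ 210.521027
round up: n = 211

211


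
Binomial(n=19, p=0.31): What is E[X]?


E[X] = n*p = 19 * 0.31 = 5.89

5.89


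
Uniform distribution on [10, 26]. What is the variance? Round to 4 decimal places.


Var = (b-a)^2 / 12
(b-a)^2 = (26 - 10)^2 = 256
Var = 256/12 ≈ 21.333333

21.3333


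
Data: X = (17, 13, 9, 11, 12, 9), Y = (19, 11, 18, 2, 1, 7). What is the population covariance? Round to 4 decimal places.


Cov = (1/n)*sum((xi-xbar)(yi-ybar))
n = 6, xbar = 71/6 ≈ 11.833333, ybar = 58/6 = 29/3 ≈ 9.666667
sum((xi-xbar)(yi-ybar)) = 116/3 ≈ 38.666667
Cov = 38.666667 / 6 = 58/9 ≈ 6.444444

6.4444


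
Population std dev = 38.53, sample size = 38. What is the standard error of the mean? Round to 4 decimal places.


SE = sigma / sqrt(n)
sqrt(38) ≈ 6.164414
SE = 38.53 / 6.164414 ≈ 6.250391

6.2504


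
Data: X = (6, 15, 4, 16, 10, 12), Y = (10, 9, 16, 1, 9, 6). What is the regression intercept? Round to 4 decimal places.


a = ybar - b*xbar, where b = sum((xi-xbar)(yi-ybar)) / sum((xi-xbar)^2)
n = 6, xbar = 63/6 = 10.5, ybar = 51/6 = 8.5
Sxy = sum((xi-xbar)(yi-ybar)) = -98.5
Sxx = sum((xi-xbar)^2) = 115.5
b = Sxy / Sxx = -197/231 ≈ -0.852814
a = 8.5 - (-0.852814) * 10.5 = 192/11 ≈ 17.454545

17.4545


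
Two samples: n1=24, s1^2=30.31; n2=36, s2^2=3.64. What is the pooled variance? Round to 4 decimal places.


sp^2 = ((n1-1)*s1^2 + (n2-1)*s2^2)/(n1+n2-2)
(n1-1)*s1^2 = 23 * 30.31 = 697.13
(n2-1)*s2^2 = 35 * 3.64 = 127.4
numerator = 697.13 + 127.4 = 824.53
n1+n2-2 = 58
sp^2 = 824.53 / 58 = 82453/5800 ≈ 14.216034

14.2160


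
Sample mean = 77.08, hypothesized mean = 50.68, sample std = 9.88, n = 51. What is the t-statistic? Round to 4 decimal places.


t = (xbar - mu0) / (s/sqrt(n))
xbar - mu0 = 77.08 - 50.68 = 26.4
sqrt(51) ≈ 7.14142843
s/sqrt(n) = 9.88 / 7.14142843 ≈ 1.38347672
t = 26.4 / 1.38347672 ≈ 19.082359

19.0824


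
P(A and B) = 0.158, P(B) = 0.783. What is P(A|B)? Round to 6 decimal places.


P(A|B) = P(A and B) / P(B) = 0.158 / 0.783 = 158/783 ≈ 0.20178799

0.201788


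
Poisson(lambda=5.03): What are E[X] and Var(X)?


E[X] = Var(X) = lambda = 5.03

5.03, 5.03


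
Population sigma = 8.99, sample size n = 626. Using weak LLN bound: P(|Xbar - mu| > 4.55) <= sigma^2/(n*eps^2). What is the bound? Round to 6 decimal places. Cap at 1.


bound = min(1, sigma^2/(n*eps^2))
sigma^2 = 8.99^2 = 80.8201
n*eps^2 = 626 * 4.55^2 = 626 * 20.7025 = 12959.765
sigma^2/(n*eps^2) = 80.8201 / 12959.765 ≈ 0.00623623

0.006236


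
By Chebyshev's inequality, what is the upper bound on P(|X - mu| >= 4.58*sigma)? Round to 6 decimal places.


P <= 1/k^2
k^2 = 4.58^2 = 20.9764
1/k^2 = 1 / 20.9764 ≈ 0.04767262

0.047673


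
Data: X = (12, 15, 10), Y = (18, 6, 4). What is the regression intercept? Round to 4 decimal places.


a = ybar - b*xbar, where b = sum((xi-xbar)(yi-ybar)) / sum((xi-xbar)^2)
n = 3, xbar = 37/3 ≈ 12.333333, ybar = 28/3 ≈ 9.333333
Sxy = sum((xi-xbar)(yi-ybar)) = 2/3 ≈ 0.666667
Sxx = sum((xi-xbar)^2) = 38/3 ≈ 12.666667
b = Sxy / Sxx = 1/19 ≈ 0.052632
a = 9.333333 - 0.052632 * 12.333333 = 165/19 ≈ 8.684211

8.6842


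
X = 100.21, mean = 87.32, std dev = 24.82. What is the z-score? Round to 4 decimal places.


z = (X - mu) / sigma
X - mu = 100.21 - 87.32 = 12.89
z = 12.89 / 24.82 = 1289/2482 ≈ 0.519339

0.5193


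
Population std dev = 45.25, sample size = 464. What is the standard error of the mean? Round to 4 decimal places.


SE = sigma / sqrt(n)
sqrt(464) ≈ 21.540659
SE = 45.25 / 21.540659 ≈ 2.100679

2.1007


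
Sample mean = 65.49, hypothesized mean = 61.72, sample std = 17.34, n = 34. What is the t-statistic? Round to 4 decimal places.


t = (xbar - mu0) / (s/sqrt(n))
xbar - mu0 = 65.49 - 61.72 = 3.77
sqrt(34) ≈ 5.83095189
s/sqrt(n) = 17.34 / 5.83095189 ≈ 2.97378547
t = 3.77 / 2.97378547 ≈ 1.267744

1.2677


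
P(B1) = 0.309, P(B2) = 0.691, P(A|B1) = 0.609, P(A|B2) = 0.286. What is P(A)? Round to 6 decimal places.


P(A) = P(A|B1)*P(B1) + P(A|B2)*P(B2)
P(A|B1)*P(B1) = 0.609 * 0.309 = 0.188181
P(A|B2)*P(B2) = 0.286 * 0.691 = 0.197626
P(A) = 0.188181 + 0.197626 = 0.385807

0.385807


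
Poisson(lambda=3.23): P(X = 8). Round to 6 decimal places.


P = e^(-lam) * lam^k / k!
e^(-3.23) ≈ 0.03955750
lam^k = 3.23^8 ≈ 11847.321626
k! = 8! = 40320
P = 0.03955750 * 11847.321626 / 40320 ≈ 0.011623

0.011623


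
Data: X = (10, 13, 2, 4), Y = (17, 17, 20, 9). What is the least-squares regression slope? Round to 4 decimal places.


b = sum((xi-xbar)(yi-ybar)) / sum((xi-xbar)^2)
n = 4, xbar = 29/4 = 7.25, ybar = 63/4 = 15.75
Sxy = sum((xi-xbar)(yi-ybar)) = 10.25
Sxx = sum((xi-xbar)^2) = 78.75
b = Sxy / Sxx = 41/315 ≈ 0.130159

0.1302


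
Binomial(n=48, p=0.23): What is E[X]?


E[X] = n*p = 48 * 0.23 = 11.04

11.04


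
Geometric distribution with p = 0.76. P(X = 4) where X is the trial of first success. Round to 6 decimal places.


P = (1-p)^(k-1) * p
(1-p)^(k-1) = 0.24^3 = 0.013824
P = 0.013824 * 0.76 = 0.01050624

0.010506


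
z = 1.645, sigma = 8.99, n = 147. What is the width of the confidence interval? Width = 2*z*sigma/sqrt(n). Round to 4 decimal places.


width = 2*z*sigma/sqrt(n)
2*z*sigma = 2 * 1.645 * 8.99 = 29.5771
sqrt(147) ≈ 12.124356
width = 29.5771 / 12.124356 ≈ 2.439478

2.4395


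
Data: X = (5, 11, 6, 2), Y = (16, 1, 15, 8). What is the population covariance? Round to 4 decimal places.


Cov = (1/n)*sum((xi-xbar)(yi-ybar))
n = 4, xbar = 24/4 = 6, ybar = 40/4 = 10
sum((xi-xbar)(yi-ybar)) = -43
Cov = -43 / 4 = -10.75

-10.7500


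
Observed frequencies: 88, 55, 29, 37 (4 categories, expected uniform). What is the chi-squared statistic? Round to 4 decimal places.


chi2 = sum((O-E)^2/E), E = total/4
total = 209, E = 209/4 = 52.25
(88 - 52.25)^2 / 52.25 = 1278.0625 / 52.25 = 1859/76 ≈ 24.460526
(55 - 52.25)^2 / 52.25 = 7.5625 / 52.25 = 11/76 ≈ 0.144737
(29 - 52.25)^2 / 52.25 = 540.5625 / 52.25 = 8649/836 ≈ 10.345694
(37 - 52.25)^2 / 52.25 = 232.5625 / 52.25 = 3721/836 ≈ 4.450957
chi2 = 8235/209 ≈ 39.401914

39.4019


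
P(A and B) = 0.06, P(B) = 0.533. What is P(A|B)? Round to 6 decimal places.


P(A|B) = P(A and B) / P(B) = 0.06 / 0.533 = 60/533 ≈ 0.11257036

0.112570


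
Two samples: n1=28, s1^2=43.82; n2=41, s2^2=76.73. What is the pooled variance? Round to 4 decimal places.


sp^2 = ((n1-1)*s1^2 + (n2-1)*s2^2)/(n1+n2-2)
(n1-1)*s1^2 = 27 * 43.82 = 1183.14
(n2-1)*s2^2 = 40 * 76.73 = 3069.2
numerator = 1183.14 + 3069.2 = 4252.34
n1+n2-2 = 67
sp^2 = 4252.34 / 67 = 212617/3350 ≈ 63.467761

63.4678


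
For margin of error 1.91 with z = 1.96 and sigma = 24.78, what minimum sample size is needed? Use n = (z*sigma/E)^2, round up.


z*sigma/E = 1.96 * 24.78 / 1.91 = 121422/4775 ≈ 25.428691
(z*sigma/E)^2 ≈ 646.618331
round up: n = 647

647


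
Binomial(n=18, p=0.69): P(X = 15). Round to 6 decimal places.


P = C(n,k) * p^k * (1-p)^(n-k)
C(18,15) = 816
p^k = 0.69^15 ≈ 0.003825924
(1-p)^(n-k) = 0.31^3 = 0.029791
P = 816 * 0.003825924 * 0.029791 ≈ 0.093006

0.093006


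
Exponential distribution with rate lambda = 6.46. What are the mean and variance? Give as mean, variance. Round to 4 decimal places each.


mean = 1/lam, var = 1/lam^2
mean = 1 / 6.46 = 50/323 ≈ 0.154799
lam^2 = 6.46^2 = 41.7316
var = 1 / 41.7316 ≈ 0.023963

0.1548, 0.0240


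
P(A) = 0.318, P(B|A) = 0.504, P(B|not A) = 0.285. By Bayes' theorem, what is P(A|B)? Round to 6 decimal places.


P(A|B) = P(B|A)*P(A) / P(B), P(B) = P(B|A)*P(A) + P(B|not A)*P(not A)
P(B|A)*P(A) = 0.504 * 0.318 = 0.160272
P(B|not A)*P(not A) = 0.285 * 0.682 = 0.19437
P(B) = 0.160272 + 0.19437 = 0.354642
P(A|B) = 0.160272 / 0.354642 ≈ 0.45192617

0.451926


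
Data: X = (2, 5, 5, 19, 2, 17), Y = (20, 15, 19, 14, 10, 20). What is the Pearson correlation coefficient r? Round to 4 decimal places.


r = sum((xi-xbar)(yi-ybar)) / sqrt(sum((xi-xbar)^2) * sum((yi-ybar)^2))
n = 6, xbar = 50/6 = 25/3 ≈ 8.333333, ybar = 98/6 = 49/3 ≈ 16.333333
Sxy = sum((xi-xbar)(yi-ybar)) = 58/3 ≈ 19.333333
Sxx = sum((xi-xbar)^2) = 874/3 ≈ 291.333333
Syy = sum((yi-ybar)^2) = 244/3 ≈ 81.333333
sqrt(Sxx*Syy) ≈ 153.932164
r = Sxy / sqrt(Sxx*Syy) = 19.333333 / 153.932164 ≈ 0.125596

0.1256


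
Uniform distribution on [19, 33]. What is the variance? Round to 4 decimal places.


Var = (b-a)^2 / 12
(b-a)^2 = (33 - 19)^2 = 196
Var = 196/12 ≈ 16.333333

16.3333


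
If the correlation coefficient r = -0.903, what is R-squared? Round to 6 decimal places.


R^2 = r^2 = (-0.903)^2 = 0.815409

0.815409


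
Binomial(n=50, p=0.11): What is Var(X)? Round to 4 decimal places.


Var = n*p*(1-p) = 50 * 0.11 * 0.89 = 4.895

4.8950


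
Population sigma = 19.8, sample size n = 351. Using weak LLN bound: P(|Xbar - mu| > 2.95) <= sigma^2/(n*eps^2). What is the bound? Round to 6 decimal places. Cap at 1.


bound = min(1, sigma^2/(n*eps^2))
sigma^2 = 19.8^2 = 392.04
n*eps^2 = 351 * 2.95^2 = 351 * 8.7025 = 3054.5775
sigma^2/(n*eps^2) = 392.04 / 3054.5775 ≈ 0.12834508

0.128345


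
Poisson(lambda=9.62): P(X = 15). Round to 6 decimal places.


P = e^(-lam) * lam^k / k!
e^(-9.62) ≈ 0.00006638762
lam^k = 9.62^15 ≈ 559275868072491.673146
k! = 15! = 1307674368000
P = 0.00006638762 * 559275868072491.673146 / 1307674368000 ≈ 0.028393

0.028393


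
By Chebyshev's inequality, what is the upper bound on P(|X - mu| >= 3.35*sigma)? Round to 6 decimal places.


P <= 1/k^2
k^2 = 3.35^2 = 11.2225
1/k^2 = 1 / 11.2225 = 400/4489 ≈ 0.08910671

0.089107


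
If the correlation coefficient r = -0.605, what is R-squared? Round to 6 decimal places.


R^2 = r^2 = (-0.605)^2 = 0.366025

0.366025


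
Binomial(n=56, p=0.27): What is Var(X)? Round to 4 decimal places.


Var = n*p*(1-p) = 56 * 0.27 * 0.73 = 11.0376

11.0376


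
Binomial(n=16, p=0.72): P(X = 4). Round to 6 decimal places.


P = C(n,k) * p^k * (1-p)^(n-k)
C(16,4) = 1820
p^k = 0.72^4 ≈ 0.2687386
(1-p)^(n-k) = 0.28^12 ≈ 0.0000002322183
P = 1820 * 0.2687386 * 0.0000002322183 ≈ 0.000114

0.000114


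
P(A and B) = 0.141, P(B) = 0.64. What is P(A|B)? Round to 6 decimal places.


P(A|B) = P(A and B) / P(B) = 0.141 / 0.64 = 0.2203125

0.220313


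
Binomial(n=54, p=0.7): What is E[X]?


E[X] = n*p = 54 * 0.7 = 37.8

37.8


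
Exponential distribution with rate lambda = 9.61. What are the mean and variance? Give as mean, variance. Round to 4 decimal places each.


mean = 1/lam, var = 1/lam^2
mean = 1 / 9.61 = 100/961 ≈ 0.104058
lam^2 = 9.61^2 = 92.3521
var = 1 / 92.3521 ≈ 0.010828

0.1041, 0.0108


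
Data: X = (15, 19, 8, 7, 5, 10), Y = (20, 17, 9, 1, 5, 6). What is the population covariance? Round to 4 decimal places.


Cov = (1/n)*sum((xi-xbar)(yi-ybar))
n = 6, xbar = 64/6 = 32/3 ≈ 10.666667, ybar = 58/6 = 29/3 ≈ 9.666667
sum((xi-xbar)(yi-ybar)) = 505/3 ≈ 168.333333
Cov = 168.333333 / 6 = 505/18 ≈ 28.055556

28.0556


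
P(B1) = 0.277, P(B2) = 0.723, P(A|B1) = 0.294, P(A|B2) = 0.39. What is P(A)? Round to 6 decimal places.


P(A) = P(A|B1)*P(B1) + P(A|B2)*P(B2)
P(A|B1)*P(B1) = 0.294 * 0.277 = 0.081438
P(A|B2)*P(B2) = 0.39 * 0.723 = 0.28197
P(A) = 0.081438 + 0.28197 = 0.363408

0.363408


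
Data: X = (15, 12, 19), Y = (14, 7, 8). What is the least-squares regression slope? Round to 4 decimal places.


b = sum((xi-xbar)(yi-ybar)) / sum((xi-xbar)^2)
n = 3, xbar = 46/3 ≈ 15.333333, ybar = 29/3 ≈ 9.666667
Sxy = sum((xi-xbar)(yi-ybar)) = 4/3 ≈ 1.333333
Sxx = sum((xi-xbar)^2) = 74/3 ≈ 24.666667
b = Sxy / Sxx = 2/37 ≈ 0.054054

0.0541


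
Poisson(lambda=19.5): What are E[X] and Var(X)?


E[X] = Var(X) = lambda = 19.5

19.5, 19.5


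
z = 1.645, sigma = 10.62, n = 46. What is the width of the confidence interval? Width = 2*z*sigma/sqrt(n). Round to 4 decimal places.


width = 2*z*sigma/sqrt(n)
2*z*sigma = 2 * 1.645 * 10.62 = 34.9398
sqrt(46) ≈ 6.782330
width = 34.9398 / 6.782330 ≈ 5.151592

5.1516


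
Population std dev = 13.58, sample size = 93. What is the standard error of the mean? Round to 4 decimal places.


SE = sigma / sqrt(n)
sqrt(93) ≈ 9.643651
SE = 13.58 / 9.643651 ≈ 1.408180

1.4082


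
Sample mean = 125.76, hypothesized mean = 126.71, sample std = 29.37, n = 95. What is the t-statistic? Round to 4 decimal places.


t = (xbar - mu0) / (s/sqrt(n))
xbar - mu0 = 125.76 - 126.71 = -0.95
sqrt(95) ≈ 9.74679434
s/sqrt(n) = 29.37 / 9.74679434 ≈ 3.01329842
t = -0.95 / 3.01329842 ≈ -0.315269

-0.3153


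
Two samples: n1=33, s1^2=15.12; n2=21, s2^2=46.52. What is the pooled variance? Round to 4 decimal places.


sp^2 = ((n1-1)*s1^2 + (n2-1)*s2^2)/(n1+n2-2)
(n1-1)*s1^2 = 32 * 15.12 = 483.84
(n2-1)*s2^2 = 20 * 46.52 = 930.4
numerator = 483.84 + 930.4 = 1414.24
n1+n2-2 = 52
sp^2 = 1414.24 / 52 = 8839/325 ≈ 27.196923

27.1969


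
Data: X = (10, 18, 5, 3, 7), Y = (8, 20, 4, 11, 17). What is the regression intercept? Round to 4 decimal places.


a = ybar - b*xbar, where b = sum((xi-xbar)(yi-ybar)) / sum((xi-xbar)^2)
n = 5, xbar = 43/5 = 8.6, ybar = 60/5 = 12
Sxy = sum((xi-xbar)(yi-ybar)) = 96
Sxx = sum((xi-xbar)^2) = 137.2
b = Sxy / Sxx = 240/343 ≈ 0.699708
a = 12 - 0.699708 * 8.6 = 2052/343 ≈ 5.982507

5.9825


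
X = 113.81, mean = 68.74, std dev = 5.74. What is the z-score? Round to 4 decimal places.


z = (X - mu) / sigma
X - mu = 113.81 - 68.74 = 45.07
z = 45.07 / 5.74 = 4507/574 ≈ 7.851916

7.8519


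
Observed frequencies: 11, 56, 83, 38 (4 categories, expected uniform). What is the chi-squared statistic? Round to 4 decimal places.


chi2 = sum((O-E)^2/E), E = total/4
total = 188, E = 188/4 = 47
(11 - 47)^2 / 47 = 1296 / 47 = 1296/47 ≈ 27.574468
(56 - 47)^2 / 47 = 81 / 47 = 81/47 ≈ 1.723404
(83 - 47)^2 / 47 = 1296 / 47 = 1296/47 ≈ 27.574468
(38 - 47)^2 / 47 = 81 / 47 = 81/47 ≈ 1.723404
chi2 = 2754/47 ≈ 58.595745

58.5957


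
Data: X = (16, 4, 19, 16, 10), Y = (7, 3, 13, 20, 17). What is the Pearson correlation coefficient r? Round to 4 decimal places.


r = sum((xi-xbar)(yi-ybar)) / sqrt(sum((xi-xbar)^2) * sum((yi-ybar)^2))
n = 5, xbar = 65/5 = 13, ybar = 60/5 = 12
Sxy = sum((xi-xbar)(yi-ybar)) = 81
Sxx = sum((xi-xbar)^2) = 144
Syy = sum((yi-ybar)^2) = 196
sqrt(Sxx*Syy) = 168
r = Sxy / sqrt(Sxx*Syy) = 81 / 168 = 27/56 ≈ 0.482143

0.4821


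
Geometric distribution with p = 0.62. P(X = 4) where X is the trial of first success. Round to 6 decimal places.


P = (1-p)^(k-1) * p
(1-p)^(k-1) = 0.38^3 = 0.054872
P = 0.054872 * 0.62 = 0.03402064

0.034021


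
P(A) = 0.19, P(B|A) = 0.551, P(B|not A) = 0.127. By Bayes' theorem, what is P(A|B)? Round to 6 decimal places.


P(A|B) = P(B|A)*P(A) / P(B), P(B) = P(B|A)*P(A) + P(B|not A)*P(not A)
P(B|A)*P(A) = 0.551 * 0.19 = 0.10469
P(B|not A)*P(not A) = 0.127 * 0.81 = 0.10287
P(B) = 0.10469 + 0.10287 = 0.20756
P(A|B) = 0.10469 / 0.20756 ≈ 0.50438427

0.504384


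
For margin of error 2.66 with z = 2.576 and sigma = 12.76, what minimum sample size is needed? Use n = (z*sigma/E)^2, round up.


z*sigma/E = 2.576 * 12.76 / 2.66 = 29348/2375 ≈ 12.357053
(z*sigma/E)^2 ≈ 152.696750
round up: n = 153

153


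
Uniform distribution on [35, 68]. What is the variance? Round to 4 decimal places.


Var = (b-a)^2 / 12
(b-a)^2 = (68 - 35)^2 = 1089
Var = 1089/12 = 90.75

90.7500


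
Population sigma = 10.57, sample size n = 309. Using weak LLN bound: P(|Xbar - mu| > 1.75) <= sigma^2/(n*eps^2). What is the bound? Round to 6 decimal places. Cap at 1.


bound = min(1, sigma^2/(n*eps^2))
sigma^2 = 10.57^2 = 111.7249
n*eps^2 = 309 * 1.75^2 = 309 * 3.0625 = 946.3125
sigma^2/(n*eps^2) = 111.7249 / 946.3125 ≈ 0.11806343

0.118063


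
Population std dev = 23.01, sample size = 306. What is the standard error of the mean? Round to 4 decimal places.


SE = sigma / sqrt(n)
sqrt(306) ≈ 17.492856
SE = 23.01 / 17.492856 ≈ 1.315394

1.3154


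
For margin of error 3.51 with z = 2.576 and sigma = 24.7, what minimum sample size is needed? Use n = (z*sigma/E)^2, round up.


z*sigma/E = 2.576 * 24.7 / 3.51 = 12236/675 ≈ 18.127407
(z*sigma/E)^2 ≈ 328.602899
round up: n = 329

329


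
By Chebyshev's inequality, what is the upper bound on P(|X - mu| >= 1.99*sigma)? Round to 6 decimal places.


P <= 1/k^2
k^2 = 1.99^2 = 3.9601
1/k^2 = 1 / 3.9601 ≈ 0.25251888

0.252519


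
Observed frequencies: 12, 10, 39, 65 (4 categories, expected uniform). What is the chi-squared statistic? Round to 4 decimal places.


chi2 = sum((O-E)^2/E), E = total/4
total = 126, E = 126/4 = 31.5
(12 - 31.5)^2 / 31.5 = 380.25 / 31.5 = 169/14 ≈ 12.071429
(10 - 31.5)^2 / 31.5 = 462.25 / 31.5 = 1849/126 ≈ 14.674603
(39 - 31.5)^2 / 31.5 = 56.25 / 31.5 = 25/14 ≈ 1.785714
(65 - 31.5)^2 / 31.5 = 1122.25 / 31.5 = 4489/126 ≈ 35.626984
chi2 = 4042/63 ≈ 64.158730

64.1587


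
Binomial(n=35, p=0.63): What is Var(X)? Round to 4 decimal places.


Var = n*p*(1-p) = 35 * 0.63 * 0.37 = 8.1585

8.1585


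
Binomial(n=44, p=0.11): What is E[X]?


E[X] = n*p = 44 * 0.11 = 4.84

4.84


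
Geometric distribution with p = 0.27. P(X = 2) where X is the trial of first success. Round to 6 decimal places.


P = (1-p)^(k-1) * p
(1-p)^(k-1) = 0.73^1 = 0.73
P = 0.73 * 0.27 = 0.1971

0.197100


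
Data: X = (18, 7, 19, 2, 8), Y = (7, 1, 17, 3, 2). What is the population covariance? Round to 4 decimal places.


Cov = (1/n)*sum((xi-xbar)(yi-ybar))
n = 5, xbar = 54/5 = 10.8, ybar = 30/5 = 6
sum((xi-xbar)(yi-ybar)) = 154
Cov = 154 / 5 = 30.8

30.8000


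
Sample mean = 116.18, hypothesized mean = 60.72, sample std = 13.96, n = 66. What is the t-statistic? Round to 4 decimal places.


t = (xbar - mu0) / (s/sqrt(n))
xbar - mu0 = 116.18 - 60.72 = 55.46
sqrt(66) ≈ 8.12403840
s/sqrt(n) = 13.96 / 8.12403840 ≈ 1.71835721
t = 55.46 / 1.71835721 ≈ 32.275012

32.2750


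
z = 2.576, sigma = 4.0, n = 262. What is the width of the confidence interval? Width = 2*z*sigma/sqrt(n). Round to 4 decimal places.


width = 2*z*sigma/sqrt(n)
2*z*sigma = 2 * 2.576 * 4.0 = 20.608
sqrt(262) ≈ 16.186414
width = 20.608 / 16.186414 ≈ 1.273166

1.2732


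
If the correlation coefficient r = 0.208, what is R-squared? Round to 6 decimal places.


R^2 = r^2 = (0.208)^2 = 0.043264

0.043264


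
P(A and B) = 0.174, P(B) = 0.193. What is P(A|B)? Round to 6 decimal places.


P(A|B) = P(A and B) / P(B) = 0.174 / 0.193 = 174/193 ≈ 0.90155440

0.901554


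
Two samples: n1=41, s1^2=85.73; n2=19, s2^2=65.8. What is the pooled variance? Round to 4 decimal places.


sp^2 = ((n1-1)*s1^2 + (n2-1)*s2^2)/(n1+n2-2)
(n1-1)*s1^2 = 40 * 85.73 = 3429.2
(n2-1)*s2^2 = 18 * 65.8 = 1184.4
numerator = 3429.2 + 1184.4 = 4613.6
n1+n2-2 = 58
sp^2 = 4613.6 / 58 = 11534/145 ≈ 79.544828

79.5448


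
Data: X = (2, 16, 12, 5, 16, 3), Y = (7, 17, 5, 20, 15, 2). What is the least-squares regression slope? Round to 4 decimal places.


b = sum((xi-xbar)(yi-ybar)) / sum((xi-xbar)^2)
n = 6, xbar = 54/6 = 9, ybar = 66/6 = 11
Sxy = sum((xi-xbar)(yi-ybar)) = 98
Sxx = sum((xi-xbar)^2) = 208
b = Sxy / Sxx = 49/104 ≈ 0.471154

0.4712


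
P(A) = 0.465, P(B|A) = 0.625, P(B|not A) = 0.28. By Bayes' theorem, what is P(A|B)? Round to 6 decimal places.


P(A|B) = P(B|A)*P(A) / P(B), P(B) = P(B|A)*P(A) + P(B|not A)*P(not A)
P(B|A)*P(A) = 0.625 * 0.465 = 0.290625
P(B|not A)*P(not A) = 0.28 * 0.535 = 0.1498
P(B) = 0.290625 + 0.1498 = 0.440425
P(A|B) = 0.290625 / 0.440425 ≈ 0.65987399

0.659874


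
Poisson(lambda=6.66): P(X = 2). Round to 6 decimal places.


P = e^(-lam) * lam^k / k!
e^(-6.66) ≈ 0.001281146
lam^k = 6.66^2 = 44.3556
k! = 2! = 2
P = 0.001281146 * 44.3556 / 2 ≈ 0.028413

0.028413


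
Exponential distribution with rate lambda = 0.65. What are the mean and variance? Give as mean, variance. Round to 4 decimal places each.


mean = 1/lam, var = 1/lam^2
mean = 1 / 0.65 = 20/13 ≈ 1.538462
lam^2 = 0.65^2 = 0.4225
var = 1 / 0.4225 = 400/169 ≈ 2.366864

1.5385, 2.3669


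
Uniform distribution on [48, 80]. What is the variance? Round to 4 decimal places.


Var = (b-a)^2 / 12
(b-a)^2 = (80 - 48)^2 = 1024
Var = 1024/12 ≈ 85.333333

85.3333


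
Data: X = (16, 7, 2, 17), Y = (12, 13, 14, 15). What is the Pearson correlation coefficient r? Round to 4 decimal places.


r = sum((xi-xbar)(yi-ybar)) / sqrt(sum((xi-xbar)^2) * sum((yi-ybar)^2))
n = 4, xbar = 42/4 = 10.5, ybar = 54/4 = 13.5
Sxy = sum((xi-xbar)(yi-ybar)) = -1
Sxx = sum((xi-xbar)^2) = 157
Syy = sum((yi-ybar)^2) = 5
sqrt(Sxx*Syy) ≈ 28.017851
r = Sxy / sqrt(Sxx*Syy) = -1 / 28.017851 ≈ -0.035692

-0.0357


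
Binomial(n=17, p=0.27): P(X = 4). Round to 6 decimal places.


P = C(n,k) * p^k * (1-p)^(n-k)
C(17,4) = 2380
p^k = 0.27^4 = 0.00531441
(1-p)^(n-k) = 0.73^13 ≈ 0.01671850
P = 2380 * 0.00531441 * 0.01671850 ≈ 0.211460

0.211460


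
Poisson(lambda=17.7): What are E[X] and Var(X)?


E[X] = Var(X) = lambda = 17.7

17.7, 17.7


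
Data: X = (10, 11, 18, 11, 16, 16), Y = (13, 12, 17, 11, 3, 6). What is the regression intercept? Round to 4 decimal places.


a = ybar - b*xbar, where b = sum((xi-xbar)(yi-ybar)) / sum((xi-xbar)^2)
n = 6, xbar = 82/6 = 41/3 ≈ 13.666667, ybar = 62/6 = 31/3 ≈ 10.333333
Sxy = sum((xi-xbar)(yi-ybar)) = -43/3 ≈ -14.333333
Sxx = sum((xi-xbar)^2) = 172/3 ≈ 57.333333
b = Sxy / Sxx = -0.25
a = 10.333333 - (-0.25) * 13.666667 = 13.75

13.7500


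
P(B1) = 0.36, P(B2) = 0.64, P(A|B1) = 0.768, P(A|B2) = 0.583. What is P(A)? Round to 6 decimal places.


P(A) = P(A|B1)*P(B1) + P(A|B2)*P(B2)
P(A|B1)*P(B1) = 0.768 * 0.36 = 0.27648
P(A|B2)*P(B2) = 0.583 * 0.64 = 0.37312
P(A) = 0.27648 + 0.37312 = 0.6496

0.649600


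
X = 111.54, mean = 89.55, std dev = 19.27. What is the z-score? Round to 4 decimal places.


z = (X - mu) / sigma
X - mu = 111.54 - 89.55 = 21.99
z = 21.99 / 19.27 = 2199/1927 ≈ 1.141152

1.1412


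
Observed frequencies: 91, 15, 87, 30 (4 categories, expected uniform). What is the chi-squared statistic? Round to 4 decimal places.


chi2 = sum((O-E)^2/E), E = total/4
total = 223, E = 223/4 = 55.75
(91 - 55.75)^2 / 55.75 = 1242.5625 / 55.75 = 19881/892 ≈ 22.288117
(15 - 55.75)^2 / 55.75 = 1660.5625 / 55.75 = 26569/892 ≈ 29.785874
(87 - 55.75)^2 / 55.75 = 976.5625 / 55.75 = 15625/892 ≈ 17.516816
(30 - 55.75)^2 / 55.75 = 663.0625 / 55.75 = 10609/892 ≈ 11.893498
chi2 = 18171/223 ≈ 81.484305

81.4843


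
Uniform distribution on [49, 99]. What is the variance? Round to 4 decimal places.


Var = (b-a)^2 / 12
(b-a)^2 = (99 - 49)^2 = 2500
Var = 2500/12 ≈ 208.333333

208.3333


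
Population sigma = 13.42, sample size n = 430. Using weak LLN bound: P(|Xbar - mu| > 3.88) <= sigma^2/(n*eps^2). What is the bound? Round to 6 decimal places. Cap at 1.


bound = min(1, sigma^2/(n*eps^2))
sigma^2 = 13.42^2 = 180.0964
n*eps^2 = 430 * 3.88^2 = 430 * 15.0544 = 6473.392
sigma^2/(n*eps^2) = 180.0964 / 6473.392 ≈ 0.02782102

0.027821


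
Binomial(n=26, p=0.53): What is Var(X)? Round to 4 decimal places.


Var = n*p*(1-p) = 26 * 0.53 * 0.47 = 6.4766

6.4766


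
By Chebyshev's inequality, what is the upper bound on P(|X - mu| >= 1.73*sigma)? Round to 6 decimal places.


P <= 1/k^2
k^2 = 1.73^2 = 2.9929
1/k^2 = 1 / 2.9929 ≈ 0.33412409

0.334124


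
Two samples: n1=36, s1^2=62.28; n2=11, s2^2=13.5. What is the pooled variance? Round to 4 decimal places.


sp^2 = ((n1-1)*s1^2 + (n2-1)*s2^2)/(n1+n2-2)
(n1-1)*s1^2 = 35 * 62.28 = 2179.8
(n2-1)*s2^2 = 10 * 13.5 = 135
numerator = 2179.8 + 135 = 2314.8
n1+n2-2 = 45
sp^2 = 2314.8 / 45 = 51.44

51.4400


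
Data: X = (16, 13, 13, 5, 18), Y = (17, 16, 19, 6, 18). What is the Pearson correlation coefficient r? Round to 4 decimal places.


r = sum((xi-xbar)(yi-ybar)) / sqrt(sum((xi-xbar)^2) * sum((yi-ybar)^2))
n = 5, xbar = 65/5 = 13, ybar = 76/5 = 15.2
Sxy = sum((xi-xbar)(yi-ybar)) = 93
Sxx = sum((xi-xbar)^2) = 98
Syy = sum((yi-ybar)^2) = 110.8
sqrt(Sxx*Syy) ≈ 104.203647
r = Sxy / sqrt(Sxx*Syy) = 93 / 104.203647 ≈ 0.892483

0.8925


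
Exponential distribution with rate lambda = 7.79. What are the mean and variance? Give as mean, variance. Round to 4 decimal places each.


mean = 1/lam, var = 1/lam^2
mean = 1 / 7.79 = 100/779 ≈ 0.128370
lam^2 = 7.79^2 = 60.6841
var = 1 / 60.6841 ≈ 0.016479

0.1284, 0.0165


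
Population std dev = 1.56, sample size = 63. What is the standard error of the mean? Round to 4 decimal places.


SE = sigma / sqrt(n)
sqrt(63) ≈ 7.937254
SE = 1.56 / 7.937254 ≈ 0.196542

0.1965


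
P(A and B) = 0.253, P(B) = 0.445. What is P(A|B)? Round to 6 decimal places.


P(A|B) = P(A and B) / P(B) = 0.253 / 0.445 = 253/445 ≈ 0.56853933

0.568539


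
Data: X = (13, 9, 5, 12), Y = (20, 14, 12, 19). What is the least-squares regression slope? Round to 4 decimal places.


b = sum((xi-xbar)(yi-ybar)) / sum((xi-xbar)^2)
n = 4, xbar = 39/4 = 9.75, ybar = 65/4 = 16.25
Sxy = sum((xi-xbar)(yi-ybar)) = 40.25
Sxx = sum((xi-xbar)^2) = 38.75
b = Sxy / Sxx = 161/155 ≈ 1.038710

1.0387


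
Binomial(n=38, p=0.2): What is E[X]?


E[X] = n*p = 38 * 0.2 = 7.6

7.6


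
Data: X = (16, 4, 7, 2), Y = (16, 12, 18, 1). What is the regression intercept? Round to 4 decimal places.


a = ybar - b*xbar, where b = sum((xi-xbar)(yi-ybar)) / sum((xi-xbar)^2)
n = 4, xbar = 29/4 = 7.25, ybar = 47/4 = 11.75
Sxy = sum((xi-xbar)(yi-ybar)) = 91.25
Sxx = sum((xi-xbar)^2) = 114.75
b = Sxy / Sxx = 365/459 ≈ 0.795207
a = 11.75 - 0.795207 * 7.25 = 2747/459 ≈ 5.984749

5.9847


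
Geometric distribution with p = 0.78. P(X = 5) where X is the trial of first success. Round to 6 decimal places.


P = (1-p)^(k-1) * p
(1-p)^(k-1) = 0.22^4 = 0.00234256
P = 0.00234256 * 0.78 ≈ 0.001827197

0.001827


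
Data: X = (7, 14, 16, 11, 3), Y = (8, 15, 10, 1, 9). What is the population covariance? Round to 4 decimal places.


Cov = (1/n)*sum((xi-xbar)(yi-ybar))
n = 5, xbar = 51/5 = 10.2, ybar = 43/5 = 8.6
sum((xi-xbar)(yi-ybar)) = 25.4
Cov = 25.4 / 5 = 5.08

5.0800


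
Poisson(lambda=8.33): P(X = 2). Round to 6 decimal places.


P = e^(-lam) * lam^k / k!
e^(-8.33) ≈ 0.0002411720
lam^k = 8.33^2 = 69.3889
k! = 2! = 2
P = 0.0002411720 * 69.3889 / 2 ≈ 0.008367

0.008367


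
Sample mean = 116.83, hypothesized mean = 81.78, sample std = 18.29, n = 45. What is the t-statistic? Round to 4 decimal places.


t = (xbar - mu0) / (s/sqrt(n))
xbar - mu0 = 116.83 - 81.78 = 35.05
sqrt(45) ≈ 6.70820393
s/sqrt(n) = 18.29 / 6.70820393 ≈ 2.72651222
t = 35.05 / 2.72651222 ≈ 12.855251

12.8553


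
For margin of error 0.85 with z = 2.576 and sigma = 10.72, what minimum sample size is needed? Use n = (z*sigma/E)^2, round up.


z*sigma/E = 2.576 * 10.72 / 0.85 ≈ 32.487906
(z*sigma/E)^2 ≈ 1055.464029
round up: n = 1056

1056


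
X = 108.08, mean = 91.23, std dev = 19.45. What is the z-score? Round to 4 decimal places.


z = (X - mu) / sigma
X - mu = 108.08 - 91.23 = 16.85
z = 16.85 / 19.45 = 337/389 ≈ 0.866324

0.8663


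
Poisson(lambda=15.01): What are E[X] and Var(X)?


E[X] = Var(X) = lambda = 15.01

15.01, 15.01


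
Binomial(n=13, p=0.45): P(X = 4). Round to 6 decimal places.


P = C(n,k) * p^k * (1-p)^(n-k)
C(13,4) = 715
p^k = 0.45^4 = 0.04100625
(1-p)^(n-k) = 0.55^9 ≈ 0.004605367
P = 715 * 0.04100625 * 0.004605367 ≈ 0.135027

0.135027


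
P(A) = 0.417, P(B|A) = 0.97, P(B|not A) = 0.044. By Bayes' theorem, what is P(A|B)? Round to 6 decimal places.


P(A|B) = P(B|A)*P(A) / P(B), P(B) = P(B|A)*P(A) + P(B|not A)*P(not A)
P(B|A)*P(A) = 0.97 * 0.417 = 0.40449
P(B|not A)*P(not A) = 0.044 * 0.583 = 0.025652
P(B) = 0.40449 + 0.025652 = 0.430142
P(A|B) = 0.40449 / 0.430142 ≈ 0.94036388

0.940364


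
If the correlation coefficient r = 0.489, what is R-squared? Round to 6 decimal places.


R^2 = r^2 = (0.489)^2 = 0.239121

0.239121


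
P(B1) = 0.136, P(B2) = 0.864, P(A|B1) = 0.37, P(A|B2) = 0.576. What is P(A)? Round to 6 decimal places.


P(A) = P(A|B1)*P(B1) + P(A|B2)*P(B2)
P(A|B1)*P(B1) = 0.37 * 0.136 = 0.05032
P(A|B2)*P(B2) = 0.576 * 0.864 = 0.497664
P(A) = 0.05032 + 0.497664 = 0.547984

0.547984


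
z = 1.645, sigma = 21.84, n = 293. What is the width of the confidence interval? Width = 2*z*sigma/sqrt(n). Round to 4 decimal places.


width = 2*z*sigma/sqrt(n)
2*z*sigma = 2 * 1.645 * 21.84 = 71.8536
sqrt(293) ≈ 17.117243
width = 71.8536 / 17.117243 ≈ 4.197732

4.1977


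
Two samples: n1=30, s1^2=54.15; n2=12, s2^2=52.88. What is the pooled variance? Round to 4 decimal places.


sp^2 = ((n1-1)*s1^2 + (n2-1)*s2^2)/(n1+n2-2)
(n1-1)*s1^2 = 29 * 54.15 = 1570.35
(n2-1)*s2^2 = 11 * 52.88 = 581.68
numerator = 1570.35 + 581.68 = 2152.03
n1+n2-2 = 40
sp^2 = 2152.03 / 40 = 53.80075

53.8008


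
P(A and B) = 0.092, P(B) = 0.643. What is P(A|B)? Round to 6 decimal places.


P(A|B) = P(A and B) / P(B) = 0.092 / 0.643 = 92/643 ≈ 0.14307932

0.143079


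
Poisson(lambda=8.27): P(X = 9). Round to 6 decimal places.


P = e^(-lam) * lam^k / k!
e^(-8.27) ≈ 0.0002560853
lam^k = 8.27^9 ≈ 180946249.550894
k! = 9! = 362880
P = 0.0002560853 * 180946249.550894 / 362880 ≈ 0.127694

0.127694


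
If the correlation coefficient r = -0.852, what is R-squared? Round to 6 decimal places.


R^2 = r^2 = (-0.852)^2 = 0.725904

0.725904


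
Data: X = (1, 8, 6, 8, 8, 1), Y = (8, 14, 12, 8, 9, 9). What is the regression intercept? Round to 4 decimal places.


a = ybar - b*xbar, where b = sum((xi-xbar)(yi-ybar)) / sum((xi-xbar)^2)
n = 6, xbar = 32/6 = 16/3 ≈ 5.333333, ybar = 60/6 = 10
Sxy = sum((xi-xbar)(yi-ybar)) = 17
Sxx = sum((xi-xbar)^2) = 178/3 ≈ 59.333333
b = Sxy / Sxx = 51/178 ≈ 0.286517
a = 10 - 0.286517 * 5.333333 = 754/89 ≈ 8.471910

8.4719


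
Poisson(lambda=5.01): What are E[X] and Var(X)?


E[X] = Var(X) = lambda = 5.01

5.01, 5.01


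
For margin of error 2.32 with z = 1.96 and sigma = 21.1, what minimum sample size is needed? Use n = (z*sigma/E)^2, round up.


z*sigma/E = 1.96 * 21.1 / 2.32 = 10339/580 ≈ 17.825862
(z*sigma/E)^2 ≈ 317.761359
round up: n = 318

318


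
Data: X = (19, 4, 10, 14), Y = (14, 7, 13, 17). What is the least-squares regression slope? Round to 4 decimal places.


b = sum((xi-xbar)(yi-ybar)) / sum((xi-xbar)^2)
n = 4, xbar = 47/4 = 11.75, ybar = 51/4 = 12.75
Sxy = sum((xi-xbar)(yi-ybar)) = 62.75
Sxx = sum((xi-xbar)^2) = 120.75
b = Sxy / Sxx = 251/483 ≈ 0.519669

0.5197


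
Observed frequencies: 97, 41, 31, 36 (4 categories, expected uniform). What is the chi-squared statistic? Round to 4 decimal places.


chi2 = sum((O-E)^2/E), E = total/4
total = 205, E = 205/4 = 51.25
(97 - 51.25)^2 / 51.25 = 2093.0625 / 51.25 = 33489/820 ≈ 40.840244
(41 - 51.25)^2 / 51.25 = 105.0625 / 51.25 = 2.05
(31 - 51.25)^2 / 51.25 = 410.0625 / 51.25 = 6561/820 ≈ 8.001220
(36 - 51.25)^2 / 51.25 = 232.5625 / 51.25 = 3721/820 ≈ 4.537805
chi2 = 11363/205 ≈ 55.429268

55.4293


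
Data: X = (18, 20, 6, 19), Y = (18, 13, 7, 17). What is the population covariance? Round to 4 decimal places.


Cov = (1/n)*sum((xi-xbar)(yi-ybar))
n = 4, xbar = 63/4 = 15.75, ybar = 55/4 = 13.75
sum((xi-xbar)(yi-ybar)) = 82.75
Cov = 82.75 / 4 = 20.6875

20.6875


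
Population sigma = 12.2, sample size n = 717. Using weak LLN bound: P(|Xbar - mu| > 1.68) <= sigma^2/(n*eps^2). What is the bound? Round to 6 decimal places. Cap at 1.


bound = min(1, sigma^2/(n*eps^2))
sigma^2 = 12.2^2 = 148.84
n*eps^2 = 717 * 1.68^2 = 717 * 2.8224 = 2023.6608
sigma^2/(n*eps^2) = 148.84 / 2023.6608 ≈ 0.07354988

0.073550


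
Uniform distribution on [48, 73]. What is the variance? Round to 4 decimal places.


Var = (b-a)^2 / 12
(b-a)^2 = (73 - 48)^2 = 625
Var = 625/12 ≈ 52.083333

52.0833
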